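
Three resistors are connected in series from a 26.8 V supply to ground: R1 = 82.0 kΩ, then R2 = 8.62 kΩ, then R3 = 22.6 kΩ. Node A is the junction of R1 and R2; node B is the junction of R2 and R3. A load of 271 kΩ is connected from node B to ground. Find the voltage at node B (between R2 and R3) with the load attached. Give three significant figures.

V ≈ 5.01 V

At node B, R3 is in parallel with the load: R3‖R_L = 20.86 kΩ.
Below node A the resistance is R2 + (R3‖R_L) = 29.48 kΩ, so V_A = 26.8 × 29.48/111.5 = 7.087 V.
Then V_B = V_A × (R3‖R_L)/(R2 + R3‖R_L) = 7.087 × 20.86/29.48 = 5.01 V.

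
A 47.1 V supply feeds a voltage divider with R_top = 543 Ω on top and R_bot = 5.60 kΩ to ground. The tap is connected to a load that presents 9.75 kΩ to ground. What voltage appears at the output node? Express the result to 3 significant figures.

V_out ≈ 40.9 V

The load sits in parallel with R_bot: R_bot‖R_L = (5600 × 9750) / (5600 + 9750) = 3557 Ω.
V_out = 47.1 × 3557 / (543 + 3557) = 47.1 × 3557/4100 = 40.9 V.
(Unloaded it would have been 42.9 V.)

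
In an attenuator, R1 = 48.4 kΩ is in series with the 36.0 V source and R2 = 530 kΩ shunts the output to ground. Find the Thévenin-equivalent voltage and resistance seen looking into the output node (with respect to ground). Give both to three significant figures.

V_th is the open-circuit tap voltage: 36.0 × 530/(48.4 + 530) = 33.0 V.
With the supply zeroed, R1 and R2 appear in parallel from the tap: R_th = R1‖R2 = (48.4 × 530)/578.4 = 44.3 kΩ.

V_th = 33.0 V, R_th = 44.3 kΩ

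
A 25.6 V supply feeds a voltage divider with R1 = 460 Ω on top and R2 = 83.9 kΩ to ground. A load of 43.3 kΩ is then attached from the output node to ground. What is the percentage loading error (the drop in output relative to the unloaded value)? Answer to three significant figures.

The divider's output (Thévenin) resistance is R1‖R2 = 457.5 Ω.
Fractional drop under load = R_th/(R_th + R_L) = 457.5 / (457.5 + 43300) = 0.01046.
So the output falls by 1.05 %.

1.05 %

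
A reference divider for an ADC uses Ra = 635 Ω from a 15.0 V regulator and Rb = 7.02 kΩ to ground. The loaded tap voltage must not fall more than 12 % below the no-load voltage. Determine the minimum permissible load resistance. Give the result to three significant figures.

R_L(min) ≈ 4.27 kΩ

Output resistance R_th = Ra‖Rb = (635 × 7020)/7655 = 582.3 Ω.
The fractional drop is R_th/(R_th + R_L); requiring this ≤ 0.120 gives R_L ≥ R_th(1/0.120 − 1) = 582.3 × 7.333 = 4.27 kΩ.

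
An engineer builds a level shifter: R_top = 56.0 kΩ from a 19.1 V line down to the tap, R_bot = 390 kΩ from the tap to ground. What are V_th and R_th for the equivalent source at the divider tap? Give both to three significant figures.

V_th is the open-circuit tap voltage: 19.1 × 390/(56.0 + 390) = 16.7 V.
With the supply zeroed, R_top and R_bot appear in parallel from the tap: R_th = R_top‖R_bot = (56.0 × 390)/446.0 = 49.0 kΩ.

V_th = 16.7 V, R_th = 49.0 kΩ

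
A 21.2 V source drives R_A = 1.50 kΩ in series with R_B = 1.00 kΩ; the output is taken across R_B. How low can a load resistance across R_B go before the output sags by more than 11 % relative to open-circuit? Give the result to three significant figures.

Output resistance R_th = R_A‖R_B = (1500 × 1000)/2500 = 600.0 Ω.
The fractional drop is R_th/(R_th + R_L); requiring this ≤ 0.110 gives R_L ≥ R_th(1/0.110 − 1) = 600.0 × 8.091 = 4.85 kΩ.

R_L(min) ≈ 4.85 kΩ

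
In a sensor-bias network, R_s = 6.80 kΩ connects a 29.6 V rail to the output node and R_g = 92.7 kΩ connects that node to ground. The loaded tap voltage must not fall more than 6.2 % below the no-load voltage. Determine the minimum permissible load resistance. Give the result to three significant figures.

Output resistance R_th = R_s‖R_g = (6.80 × 92.7)/99.50 = 6.335 kΩ.
The fractional drop is R_th/(R_th + R_L); requiring this ≤ 0.0620 gives R_L ≥ R_th(1/0.0620 − 1) = 6.335 × 15.13 = 95.8 kΩ.

R_L(min) ≈ 95.8 kΩ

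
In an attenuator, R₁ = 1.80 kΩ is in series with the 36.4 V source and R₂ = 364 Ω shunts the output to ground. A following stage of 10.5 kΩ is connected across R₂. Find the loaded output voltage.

V_out ≈ 5.95 V

The load sits in parallel with R₂: R₂‖R_L = (364 × 10500) / (364 + 10500) = 351.8 Ω.
V_out = 36.4 × 351.8 / (1800 + 351.8) = 36.4 × 351.8/2152 = 5.95 V.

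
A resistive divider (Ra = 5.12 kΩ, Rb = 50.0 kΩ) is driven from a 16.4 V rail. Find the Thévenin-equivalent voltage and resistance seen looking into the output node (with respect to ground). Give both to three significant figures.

V_th is the open-circuit tap voltage: 16.4 × 50.0/(5.12 + 50.0) = 14.9 V.
With the supply zeroed, Ra and Rb appear in parallel from the tap: R_th = Ra‖Rb = (5.12 × 50.0)/55.12 = 4.64 kΩ.

V_th = 14.9 V, R_th = 4.64 kΩ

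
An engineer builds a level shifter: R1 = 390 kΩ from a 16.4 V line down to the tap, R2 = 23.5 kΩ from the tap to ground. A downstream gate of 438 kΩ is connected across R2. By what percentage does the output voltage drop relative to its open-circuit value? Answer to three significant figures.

The divider's output (Thévenin) resistance is R1‖R2 = 22.16 kΩ.
Fractional drop under load = R_th/(R_th + R_L) = 22.16 / (22.16 + 438) = 0.04817.
So the output falls by 4.82 %.

4.82 %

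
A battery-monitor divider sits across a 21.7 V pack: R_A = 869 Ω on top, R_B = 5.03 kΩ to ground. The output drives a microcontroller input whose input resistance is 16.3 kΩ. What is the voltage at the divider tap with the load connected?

The load sits in parallel with R_B: R_B‖R_L = (5030 × 16300) / (5030 + 16300) = 3844 Ω.
V_out = 21.7 × 3844 / (869 + 3844) = 21.7 × 3844/4713 = 17.7 V.

V_out ≈ 17.7 V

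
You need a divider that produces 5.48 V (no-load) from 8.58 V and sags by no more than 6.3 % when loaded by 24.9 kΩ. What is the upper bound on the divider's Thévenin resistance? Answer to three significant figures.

Loading drop = R_th/(R_th + R_L) ≤ 0.0630, so R_th ≤ R_L · ε/(1−ε) = 24.9 kΩ × 0.0630/0.9370 = 1.67 kΩ.

R_th ≤ 1.67 kΩ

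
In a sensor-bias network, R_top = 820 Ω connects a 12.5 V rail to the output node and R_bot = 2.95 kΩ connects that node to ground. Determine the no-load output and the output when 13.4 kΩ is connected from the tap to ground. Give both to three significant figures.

Open-circuit: V = 12.5 × 2950/(820 + 2950) = 9.78 V.
With the load, R_bot becomes R_bot‖R_L = 2418 Ω, so V = 12.5 × 2418/3238 = 9.33 V.

Unloaded: 9.78 V; loaded: 9.33 V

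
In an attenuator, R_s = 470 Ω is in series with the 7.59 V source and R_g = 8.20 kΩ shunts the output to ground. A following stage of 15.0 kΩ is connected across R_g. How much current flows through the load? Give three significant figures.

R_g‖R_L = 5302 Ω; V_out = 7.59 × 5302/5772 = 6.972 V.
I_L = V_out / R_L = 6.972 / 15.0 kΩ = 0.465 mA.

I_L ≈ 0.465 mA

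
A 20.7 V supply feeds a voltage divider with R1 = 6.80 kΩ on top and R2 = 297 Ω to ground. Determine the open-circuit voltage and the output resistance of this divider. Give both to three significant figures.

V_th = 0.866 V, R_th = 285 Ω

V_th is the open-circuit tap voltage: 20.7 × 297/(6800 + 297) = 0.866 V.
With the supply zeroed, R1 and R2 appear in parallel from the tap: R_th = R1‖R2 = (6800 × 297)/7097 = 285 Ω.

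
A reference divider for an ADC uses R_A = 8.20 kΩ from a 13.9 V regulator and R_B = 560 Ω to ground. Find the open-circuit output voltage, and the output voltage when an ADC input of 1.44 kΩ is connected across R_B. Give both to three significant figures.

Open-circuit: V = 13.9 × 560/(8200 + 560) = 0.889 V.
With the load, R_B becomes R_B‖R_L = 403.2 Ω, so V = 13.9 × 403.2/8603 = 0.651 V.

Unloaded: 0.889 V; loaded: 0.651 V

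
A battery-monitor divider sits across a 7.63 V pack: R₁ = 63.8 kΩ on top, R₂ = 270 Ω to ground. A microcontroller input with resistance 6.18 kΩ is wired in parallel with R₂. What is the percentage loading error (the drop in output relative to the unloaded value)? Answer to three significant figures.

The divider's output (Thévenin) resistance is R₁‖R₂ = 268.9 Ω.
Fractional drop under load = R_th/(R_th + R_L) = 268.9 / (268.9 + 6180) = 0.04169.
So the output falls by 4.17 %.

4.17 %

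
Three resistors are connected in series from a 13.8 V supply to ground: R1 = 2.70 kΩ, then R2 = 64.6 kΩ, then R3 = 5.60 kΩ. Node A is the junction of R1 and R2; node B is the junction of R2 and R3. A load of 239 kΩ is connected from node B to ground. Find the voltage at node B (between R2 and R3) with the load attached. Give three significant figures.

V ≈ 1.04 V

At node B, R3 is in parallel with the load: R3‖R_L = 5.472 kΩ.
Below node A the resistance is R2 + (R3‖R_L) = 70.07 kΩ, so V_A = 13.8 × 70.07/72.77 = 13.29 V.
Then V_B = V_A × (R3‖R_L)/(R2 + R3‖R_L) = 13.29 × 5.472/70.07 = 1.04 V.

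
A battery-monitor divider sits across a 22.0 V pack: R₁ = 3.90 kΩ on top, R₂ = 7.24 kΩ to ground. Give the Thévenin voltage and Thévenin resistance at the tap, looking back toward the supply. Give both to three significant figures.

V_th is the open-circuit tap voltage: 22.0 × 7.24/(3.90 + 7.24) = 14.3 V.
With the supply zeroed, R₁ and R₂ appear in parallel from the tap: R_th = R₁‖R₂ = (3.90 × 7.24)/11.14 = 2.53 kΩ.

V_th = 14.3 V, R_th = 2.53 kΩ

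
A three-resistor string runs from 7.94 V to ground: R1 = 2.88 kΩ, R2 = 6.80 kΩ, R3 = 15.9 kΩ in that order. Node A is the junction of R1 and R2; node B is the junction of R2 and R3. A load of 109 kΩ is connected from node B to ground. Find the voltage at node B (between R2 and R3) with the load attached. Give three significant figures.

V ≈ 4.68 V

At node B, R3 is in parallel with the load: R3‖R_L = 13.88 kΩ.
Below node A the resistance is R2 + (R3‖R_L) = 20.68 kΩ, so V_A = 7.94 × 20.68/23.56 = 6.969 V.
Then V_B = V_A × (R3‖R_L)/(R2 + R3‖R_L) = 6.969 × 13.88/20.68 = 4.68 V.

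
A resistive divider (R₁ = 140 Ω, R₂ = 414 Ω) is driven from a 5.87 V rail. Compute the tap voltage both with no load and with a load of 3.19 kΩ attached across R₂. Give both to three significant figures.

Unloaded: 4.39 V; loaded: 4.25 V

Open-circuit: V = 5.87 × 414/(140 + 414) = 4.39 V.
With the load, R₂ becomes R₂‖R_L = 366.4 Ω, so V = 5.87 × 366.4/506.4 = 4.25 V.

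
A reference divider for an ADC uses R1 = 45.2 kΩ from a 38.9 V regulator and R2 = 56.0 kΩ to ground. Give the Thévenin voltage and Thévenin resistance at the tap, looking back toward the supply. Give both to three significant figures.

V_th is the open-circuit tap voltage: 38.9 × 56.0/(45.2 + 56.0) = 21.5 V.
With the supply zeroed, R1 and R2 appear in parallel from the tap: R_th = R1‖R2 = (45.2 × 56.0)/101.2 = 25.0 kΩ.

V_th = 21.5 V, R_th = 25.0 kΩ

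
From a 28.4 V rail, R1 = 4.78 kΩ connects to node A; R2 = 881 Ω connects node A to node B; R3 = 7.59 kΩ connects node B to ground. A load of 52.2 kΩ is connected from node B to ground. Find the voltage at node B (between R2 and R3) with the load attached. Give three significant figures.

At node B, R3 is in parallel with the load: R3‖R_L = 6626 Ω.
Below node A the resistance is R2 + (R3‖R_L) = 7507 Ω, so V_A = 28.4 × 7507/12290 = 17.35 V.
Then V_B = V_A × (R3‖R_L)/(R2 + R3‖R_L) = 17.35 × 6626/7507 = 15.3 V.

V ≈ 15.3 V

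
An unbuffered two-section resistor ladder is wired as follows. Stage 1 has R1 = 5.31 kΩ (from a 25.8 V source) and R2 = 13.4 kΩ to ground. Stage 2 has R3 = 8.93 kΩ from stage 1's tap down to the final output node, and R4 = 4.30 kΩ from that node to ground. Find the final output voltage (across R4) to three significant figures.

V_out ≈ 4.66 V

Stage 2 presents R3+R4 = 13.23 kΩ as a load on stage 1's tap.
Stage 1's lower leg becomes R2‖(R3+R4) = 6.657 kΩ, so V_mid = 25.8 × 6.657/11.97 = 14.35 V.
Stage 2 is itself unloaded: V_out = V_mid × R4/(R3+R4) = 14.35 × 4.30/13.23 = 4.66 V.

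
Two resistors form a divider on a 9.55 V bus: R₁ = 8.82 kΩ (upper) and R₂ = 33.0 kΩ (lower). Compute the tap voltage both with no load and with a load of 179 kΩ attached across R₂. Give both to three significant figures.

Unloaded: 7.54 V; loaded: 7.25 V

Open-circuit: V = 9.55 × 33.0/(8.82 + 33.0) = 7.54 V.
With the load, R₂ becomes R₂‖R_L = 27.86 kΩ, so V = 9.55 × 27.86/36.68 = 7.25 V.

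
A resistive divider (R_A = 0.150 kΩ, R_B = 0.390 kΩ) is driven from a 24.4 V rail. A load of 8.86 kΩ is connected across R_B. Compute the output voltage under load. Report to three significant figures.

V_out ≈ 17.4 V

The load sits in parallel with R_B: R_B‖R_L = (390 × 8860) / (390 + 8860) = 373.6 Ω.
V_out = 24.4 × 373.6 / (150 + 373.6) = 24.4 × 373.6/523.6 = 17.4 V.
(Unloaded it would have been 17.6 V.)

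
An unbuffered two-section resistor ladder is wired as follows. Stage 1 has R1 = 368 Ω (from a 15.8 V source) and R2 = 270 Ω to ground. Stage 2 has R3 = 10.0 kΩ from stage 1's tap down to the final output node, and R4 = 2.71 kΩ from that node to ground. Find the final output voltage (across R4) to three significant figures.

Stage 2 presents R3+R4 = 12710 Ω as a load on stage 1's tap.
Stage 1's lower leg becomes R2‖(R3+R4) = 264.4 Ω, so V_mid = 15.8 × 264.4/632.4 = 6.606 V.
Stage 2 is itself unloaded: V_out = V_mid × R4/(R3+R4) = 6.606 × 2710/12710 = 1.41 V.

V_out ≈ 1.41 V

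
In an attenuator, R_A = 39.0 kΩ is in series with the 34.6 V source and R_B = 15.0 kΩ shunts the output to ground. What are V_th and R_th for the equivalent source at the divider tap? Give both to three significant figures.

V_th is the open-circuit tap voltage: 34.6 × 15.0/(39.0 + 15.0) = 9.61 V.
With the supply zeroed, R_A and R_B appear in parallel from the tap: R_th = R_A‖R_B = (39.0 × 15.0)/54.00 = 10.8 kΩ.

V_th = 9.61 V, R_th = 10.8 kΩ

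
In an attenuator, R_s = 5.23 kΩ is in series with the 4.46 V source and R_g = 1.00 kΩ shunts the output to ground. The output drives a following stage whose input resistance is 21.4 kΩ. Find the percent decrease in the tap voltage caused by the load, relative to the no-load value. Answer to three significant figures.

3.77 %

The divider's output (Thévenin) resistance is R_s‖R_g = 0.8395 kΩ.
Fractional drop under load = R_th/(R_th + R_L) = 0.8395 / (0.8395 + 21.4) = 0.03775.
So the output falls by 3.77 %.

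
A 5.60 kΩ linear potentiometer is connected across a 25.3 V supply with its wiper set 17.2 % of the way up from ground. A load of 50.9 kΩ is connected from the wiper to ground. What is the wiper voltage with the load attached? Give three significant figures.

The wiper splits the pot into (1−α)R = 4637 Ω above and αR = 963.2 Ω below.
Lower section ‖ load = 945.3 Ω.
V_wiper = 25.3 × 945.3/(4637 + 945.3) = 4.28 V.

V ≈ 4.28 V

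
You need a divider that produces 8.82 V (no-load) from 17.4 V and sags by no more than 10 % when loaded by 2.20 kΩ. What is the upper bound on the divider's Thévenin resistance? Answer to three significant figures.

Loading drop = R_th/(R_th + R_L) ≤ 0.100, so R_th ≤ R_L · ε/(1−ε) = 2.20 kΩ × 0.100/0.9000 = 244 Ω.

R_th ≤ 244 Ω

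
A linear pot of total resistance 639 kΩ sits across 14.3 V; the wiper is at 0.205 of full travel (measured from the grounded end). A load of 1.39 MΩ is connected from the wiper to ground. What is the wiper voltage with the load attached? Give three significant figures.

The wiper splits the pot into (1−α)R = 508.0 kΩ above and αR = 131.0 kΩ below.
Lower section ‖ load = 119.7 kΩ.
V_wiper = 14.3 × 119.7/(508.0 + 119.7) = 2.73 V.

V ≈ 2.73 V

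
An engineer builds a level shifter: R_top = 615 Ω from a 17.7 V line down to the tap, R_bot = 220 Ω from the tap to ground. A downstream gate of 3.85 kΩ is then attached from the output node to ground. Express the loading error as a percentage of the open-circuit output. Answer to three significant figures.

The divider's output (Thévenin) resistance is R_top‖R_bot = 162.0 Ω.
Fractional drop under load = R_th/(R_th + R_L) = 162.0 / (162.0 + 3850) = 0.04039.
So the output falls by 4.04 %.

4.04 %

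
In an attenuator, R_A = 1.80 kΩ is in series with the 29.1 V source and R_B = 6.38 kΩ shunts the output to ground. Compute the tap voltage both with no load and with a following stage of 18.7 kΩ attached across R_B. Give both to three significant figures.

Unloaded: 22.7 V; loaded: 21.1 V

Open-circuit: V = 29.1 × 6.38/(1.80 + 6.38) = 22.7 V.
With the load, R_B becomes R_B‖R_L = 4.757 kΩ, so V = 29.1 × 4.757/6.557 = 21.1 V.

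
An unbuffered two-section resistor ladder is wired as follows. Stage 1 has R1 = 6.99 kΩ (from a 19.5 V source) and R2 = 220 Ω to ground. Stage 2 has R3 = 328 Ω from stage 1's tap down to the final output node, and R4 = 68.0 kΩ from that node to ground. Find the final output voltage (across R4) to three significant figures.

Stage 2 presents R3+R4 = 68330 Ω as a load on stage 1's tap.
Stage 1's lower leg becomes R2‖(R3+R4) = 219.3 Ω, so V_mid = 19.5 × 219.3/7209 = 0.5932 V.
Stage 2 is itself unloaded: V_out = V_mid × R4/(R3+R4) = 0.5932 × 68000/68330 = 0.590 V.

V_out ≈ 0.590 V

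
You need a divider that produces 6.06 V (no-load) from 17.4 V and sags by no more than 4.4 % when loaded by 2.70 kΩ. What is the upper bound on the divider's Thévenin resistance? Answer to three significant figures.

R_th ≤ 124 Ω

Loading drop = R_th/(R_th + R_L) ≤ 0.0440, so R_th ≤ R_L · ε/(1−ε) = 2.70 kΩ × 0.0440/0.9560 = 124 Ω.
(Any R1, R2 with R2/(R1+R2) = 0.348 and R1‖R2 ≤ 124 Ω will meet the spec.)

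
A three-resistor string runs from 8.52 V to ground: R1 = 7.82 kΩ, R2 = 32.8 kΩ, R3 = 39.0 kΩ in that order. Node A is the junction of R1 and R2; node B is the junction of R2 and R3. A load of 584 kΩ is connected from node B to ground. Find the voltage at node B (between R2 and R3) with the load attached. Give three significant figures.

V ≈ 4.04 V

At node B, R3 is in parallel with the load: R3‖R_L = 36.56 kΩ.
Below node A the resistance is R2 + (R3‖R_L) = 69.36 kΩ, so V_A = 8.52 × 69.36/77.18 = 7.657 V.
Then V_B = V_A × (R3‖R_L)/(R2 + R3‖R_L) = 7.657 × 36.56/69.36 = 4.04 V.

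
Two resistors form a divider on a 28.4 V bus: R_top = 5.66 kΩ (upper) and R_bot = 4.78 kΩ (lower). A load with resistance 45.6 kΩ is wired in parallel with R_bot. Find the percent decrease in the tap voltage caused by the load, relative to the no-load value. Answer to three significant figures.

The divider's output (Thévenin) resistance is R_top‖R_bot = 2.591 kΩ.
Fractional drop under load = R_th/(R_th + R_L) = 2.591 / (2.591 + 45.6) = 0.05377.
So the output falls by 5.38 %.

5.38 %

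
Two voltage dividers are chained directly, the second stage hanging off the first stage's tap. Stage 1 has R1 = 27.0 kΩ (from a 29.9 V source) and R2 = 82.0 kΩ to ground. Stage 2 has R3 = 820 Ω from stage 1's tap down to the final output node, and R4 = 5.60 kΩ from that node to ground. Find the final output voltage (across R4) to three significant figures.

Stage 2 presents R3+R4 = 6420 Ω as a load on stage 1's tap.
Stage 1's lower leg becomes R2‖(R3+R4) = 5954 Ω, so V_mid = 29.9 × 5954/32950 = 5.402 V.
Stage 2 is itself unloaded: V_out = V_mid × R4/(R3+R4) = 5.402 × 5600/6420 = 4.71 V.

V_out ≈ 4.71 V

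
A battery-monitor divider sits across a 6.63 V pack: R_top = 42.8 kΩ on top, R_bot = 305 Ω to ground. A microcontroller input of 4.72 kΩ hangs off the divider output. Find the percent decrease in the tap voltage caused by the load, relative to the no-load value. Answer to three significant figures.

The divider's output (Thévenin) resistance is R_top‖R_bot = 302.8 Ω.
Fractional drop under load = R_th/(R_th + R_L) = 302.8 / (302.8 + 4720) = 0.06029.
So the output falls by 6.03 %.

6.03 %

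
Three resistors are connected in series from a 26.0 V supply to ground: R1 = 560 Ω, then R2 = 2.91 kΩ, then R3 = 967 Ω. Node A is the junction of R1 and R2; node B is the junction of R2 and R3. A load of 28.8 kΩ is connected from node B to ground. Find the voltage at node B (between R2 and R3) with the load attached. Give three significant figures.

V ≈ 5.52 V

At node B, R3 is in parallel with the load: R3‖R_L = 935.6 Ω.
Below node A the resistance is R2 + (R3‖R_L) = 3846 Ω, so V_A = 26.0 × 3846/4406 = 22.70 V.
Then V_B = V_A × (R3‖R_L)/(R2 + R3‖R_L) = 22.70 × 935.6/3846 = 5.52 V.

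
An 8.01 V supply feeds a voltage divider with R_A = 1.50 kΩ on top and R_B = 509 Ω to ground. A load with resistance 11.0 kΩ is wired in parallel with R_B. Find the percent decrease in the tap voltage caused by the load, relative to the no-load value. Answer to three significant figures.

The divider's output (Thévenin) resistance is R_A‖R_B = 380.0 Ω.
Fractional drop under load = R_th/(R_th + R_L) = 380.0 / (380.0 + 11000) = 0.03340.
So the output falls by 3.34 %.

3.34 %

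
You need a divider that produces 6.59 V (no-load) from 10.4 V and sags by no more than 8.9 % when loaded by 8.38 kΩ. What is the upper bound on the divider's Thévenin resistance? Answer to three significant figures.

R_th ≤ 819 Ω

Loading drop = R_th/(R_th + R_L) ≤ 0.0890, so R_th ≤ R_L · ε/(1−ε) = 8.38 kΩ × 0.0890/0.9110 = 819 Ω.
(Any R1, R2 with R2/(R1+R2) = 0.634 and R1‖R2 ≤ 819 Ω will meet the spec.)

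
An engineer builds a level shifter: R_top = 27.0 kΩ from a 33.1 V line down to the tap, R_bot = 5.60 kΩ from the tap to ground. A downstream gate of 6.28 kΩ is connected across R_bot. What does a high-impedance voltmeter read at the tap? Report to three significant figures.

V_out ≈ 3.27 V

The load sits in parallel with R_bot: R_bot‖R_L = (5.60 × 6.28) / (5.60 + 6.28) = 2.960 kΩ.
V_out = 33.1 × 2.960 / (27.0 + 2.960) = 33.1 × 2.960/29.96 = 3.27 V.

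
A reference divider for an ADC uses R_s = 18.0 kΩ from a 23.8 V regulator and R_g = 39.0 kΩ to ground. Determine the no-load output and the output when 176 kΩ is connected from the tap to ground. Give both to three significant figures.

Open-circuit: V = 23.8 × 39.0/(18.0 + 39.0) = 16.3 V.
With the load, R_g becomes R_g‖R_L = 31.93 kΩ, so V = 23.8 × 31.93/49.93 = 15.2 V.

Unloaded: 16.3 V; loaded: 15.2 V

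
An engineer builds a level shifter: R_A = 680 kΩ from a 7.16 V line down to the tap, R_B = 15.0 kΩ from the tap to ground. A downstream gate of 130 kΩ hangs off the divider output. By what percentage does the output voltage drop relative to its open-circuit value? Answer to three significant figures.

10.1 %

The divider's output (Thévenin) resistance is R_A‖R_B = 14.68 kΩ.
Fractional drop under load = R_th/(R_th + R_L) = 14.68 / (14.68 + 130) = 0.1014.
So the output falls by 10.1 %.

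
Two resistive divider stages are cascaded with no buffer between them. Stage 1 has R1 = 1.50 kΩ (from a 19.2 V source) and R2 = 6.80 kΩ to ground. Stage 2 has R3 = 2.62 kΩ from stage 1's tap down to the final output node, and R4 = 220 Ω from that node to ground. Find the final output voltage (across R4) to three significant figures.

Stage 2 presents R3+R4 = 2840 Ω as a load on stage 1's tap.
Stage 1's lower leg becomes R2‖(R3+R4) = 2003 Ω, so V_mid = 19.2 × 2003/3503 = 10.98 V.
Stage 2 is itself unloaded: V_out = V_mid × R4/(R3+R4) = 10.98 × 220/2840 = 0.851 V.

V_out ≈ 0.851 V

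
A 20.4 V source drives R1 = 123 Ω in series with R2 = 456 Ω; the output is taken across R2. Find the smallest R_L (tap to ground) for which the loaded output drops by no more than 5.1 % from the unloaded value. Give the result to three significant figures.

Output resistance R_th = R1‖R2 = (123 × 456)/579.0 = 96.87 Ω.
The fractional drop is R_th/(R_th + R_L); requiring this ≤ 0.0510 gives R_L ≥ R_th(1/0.0510 − 1) = 96.87 × 18.61 = 1.80 kΩ.

R_L(min) ≈ 1.80 kΩ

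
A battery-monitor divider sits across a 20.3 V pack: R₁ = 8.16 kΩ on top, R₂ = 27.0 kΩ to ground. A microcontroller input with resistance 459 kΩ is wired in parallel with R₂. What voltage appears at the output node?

The load sits in parallel with R₂: R₂‖R_L = (27.0 × 459) / (27.0 + 459) = 25.50 kΩ.
V_out = 20.3 × 25.50 / (8.16 + 25.50) = 20.3 × 25.50/33.66 = 15.4 V.
(Unloaded it would have been 15.6 V.)

V_out ≈ 15.4 V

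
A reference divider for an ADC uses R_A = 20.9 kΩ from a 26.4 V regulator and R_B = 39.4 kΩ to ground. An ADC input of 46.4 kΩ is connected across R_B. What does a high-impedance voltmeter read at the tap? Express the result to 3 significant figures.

V_out ≈ 13.3 V

The load sits in parallel with R_B: R_B‖R_L = (39.4 × 46.4) / (39.4 + 46.4) = 21.31 kΩ.
V_out = 26.4 × 21.31 / (20.9 + 21.31) = 26.4 × 21.31/42.21 = 13.3 V.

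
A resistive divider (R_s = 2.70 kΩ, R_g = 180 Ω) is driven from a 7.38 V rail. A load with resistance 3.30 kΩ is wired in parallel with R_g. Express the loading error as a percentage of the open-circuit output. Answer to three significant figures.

The divider's output (Thévenin) resistance is R_s‖R_g = 168.8 Ω.
Fractional drop under load = R_th/(R_th + R_L) = 168.8 / (168.8 + 3300) = 0.04865.
So the output falls by 4.86 %.

4.86 %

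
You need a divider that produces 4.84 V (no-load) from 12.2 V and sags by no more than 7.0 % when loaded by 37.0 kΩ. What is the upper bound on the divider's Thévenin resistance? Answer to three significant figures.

Loading drop = R_th/(R_th + R_L) ≤ 0.0700, so R_th ≤ R_L · ε/(1−ε) = 37.0 kΩ × 0.0700/0.9300 = 2.78 kΩ.
(Any R1, R2 with R2/(R1+R2) = 0.397 and R1‖R2 ≤ 2.78 kΩ will meet the spec.)

R_th ≤ 2.78 kΩ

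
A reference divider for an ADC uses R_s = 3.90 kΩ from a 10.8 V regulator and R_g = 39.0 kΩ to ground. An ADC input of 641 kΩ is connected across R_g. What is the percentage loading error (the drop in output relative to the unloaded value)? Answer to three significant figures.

0.550 %

The divider's output (Thévenin) resistance is R_s‖R_g = 3.545 kΩ.
Fractional drop under load = R_th/(R_th + R_L) = 3.545 / (3.545 + 641) = 0.005501.
So the output falls by 0.550 %.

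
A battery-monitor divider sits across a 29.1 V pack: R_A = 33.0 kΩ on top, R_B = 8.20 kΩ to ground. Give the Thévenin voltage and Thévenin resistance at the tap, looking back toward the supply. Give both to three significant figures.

V_th = 5.79 V, R_th = 6.57 kΩ

V_th is the open-circuit tap voltage: 29.1 × 8.20/(33.0 + 8.20) = 5.79 V.
With the supply zeroed, R_A and R_B appear in parallel from the tap: R_th = R_A‖R_B = (33.0 × 8.20)/41.20 = 6.57 kΩ.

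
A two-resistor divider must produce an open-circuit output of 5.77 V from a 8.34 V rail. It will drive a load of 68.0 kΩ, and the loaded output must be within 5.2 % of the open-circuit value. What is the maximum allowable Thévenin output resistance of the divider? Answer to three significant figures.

Loading drop = R_th/(R_th + R_L) ≤ 0.0520, so R_th ≤ R_L · ε/(1−ε) = 68.0 kΩ × 0.0520/0.9480 = 3.73 kΩ.

R_th ≤ 3.73 kΩ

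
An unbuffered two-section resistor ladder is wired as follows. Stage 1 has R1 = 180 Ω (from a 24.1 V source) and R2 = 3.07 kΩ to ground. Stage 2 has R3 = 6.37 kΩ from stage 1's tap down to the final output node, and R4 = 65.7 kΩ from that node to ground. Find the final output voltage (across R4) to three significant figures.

V_out ≈ 20.7 V

Stage 2 presents R3+R4 = 72070 Ω as a load on stage 1's tap.
Stage 1's lower leg becomes R2‖(R3+R4) = 2945 Ω, so V_mid = 24.1 × 2945/3125 = 22.71 V.
Stage 2 is itself unloaded: V_out = V_mid × R4/(R3+R4) = 22.71 × 65700/72070 = 20.7 V.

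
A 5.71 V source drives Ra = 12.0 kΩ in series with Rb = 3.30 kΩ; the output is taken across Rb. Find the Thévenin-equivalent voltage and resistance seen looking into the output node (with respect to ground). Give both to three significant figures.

V_th is the open-circuit tap voltage: 5.71 × 3.30/(12.0 + 3.30) = 1.23 V.
With the supply zeroed, Ra and Rb appear in parallel from the tap: R_th = Ra‖Rb = (12.0 × 3.30)/15.30 = 2.59 kΩ.

V_th = 1.23 V, R_th = 2.59 kΩ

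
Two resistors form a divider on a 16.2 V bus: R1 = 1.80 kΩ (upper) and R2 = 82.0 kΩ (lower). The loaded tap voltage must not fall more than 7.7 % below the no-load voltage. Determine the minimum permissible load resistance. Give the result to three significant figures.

R_L(min) ≈ 21.1 kΩ

Output resistance R_th = R1‖R2 = (1.80 × 82.0)/83.80 = 1.761 kΩ.
The fractional drop is R_th/(R_th + R_L); requiring this ≤ 0.0770 gives R_L ≥ R_th(1/0.0770 − 1) = 1.761 × 11.99 = 21.1 kΩ.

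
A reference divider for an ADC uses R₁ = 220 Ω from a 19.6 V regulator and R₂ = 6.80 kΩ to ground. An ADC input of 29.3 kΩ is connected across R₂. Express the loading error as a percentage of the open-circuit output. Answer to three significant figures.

The divider's output (Thévenin) resistance is R₁‖R₂ = 213.1 Ω.
Fractional drop under load = R_th/(R_th + R_L) = 213.1 / (213.1 + 29300) = 0.007221.
So the output falls by 0.722 %.

0.722 %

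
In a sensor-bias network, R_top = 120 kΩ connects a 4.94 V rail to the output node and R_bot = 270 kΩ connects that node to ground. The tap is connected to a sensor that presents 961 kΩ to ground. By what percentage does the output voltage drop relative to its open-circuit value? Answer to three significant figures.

The divider's output (Thévenin) resistance is R_top‖R_bot = 83.08 kΩ.
Fractional drop under load = R_th/(R_th + R_L) = 83.08 / (83.08 + 961) = 0.07957.
So the output falls by 7.96 %.

7.96 %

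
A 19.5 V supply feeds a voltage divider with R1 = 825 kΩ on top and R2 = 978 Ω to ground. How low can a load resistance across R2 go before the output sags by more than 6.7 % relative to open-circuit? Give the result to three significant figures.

Output resistance R_th = R1‖R2 = (825000 × 978)/826000 = 976.8 Ω.
The fractional drop is R_th/(R_th + R_L); requiring this ≤ 0.0670 gives R_L ≥ R_th(1/0.0670 − 1) = 976.8 × 13.93 = 13.6 kΩ.

R_L(min) ≈ 13.6 kΩ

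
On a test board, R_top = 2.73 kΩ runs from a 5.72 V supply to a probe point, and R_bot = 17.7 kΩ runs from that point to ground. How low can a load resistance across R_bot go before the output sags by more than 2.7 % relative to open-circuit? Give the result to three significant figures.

R_L(min) ≈ 85.2 kΩ

Output resistance R_th = R_top‖R_bot = (2.73 × 17.7)/20.43 = 2.365 kΩ.
The fractional drop is R_th/(R_th + R_L); requiring this ≤ 0.0270 gives R_L ≥ R_th(1/0.0270 − 1) = 2.365 × 36.04 = 85.2 kΩ.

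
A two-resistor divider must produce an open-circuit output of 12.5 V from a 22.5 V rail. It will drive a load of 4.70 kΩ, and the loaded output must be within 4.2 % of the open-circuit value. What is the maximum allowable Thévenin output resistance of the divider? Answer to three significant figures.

Loading drop = R_th/(R_th + R_L) ≤ 0.0420, so R_th ≤ R_L · ε/(1−ε) = 4.70 kΩ × 0.0420/0.9580 = 206 Ω.

R_th ≤ 206 Ω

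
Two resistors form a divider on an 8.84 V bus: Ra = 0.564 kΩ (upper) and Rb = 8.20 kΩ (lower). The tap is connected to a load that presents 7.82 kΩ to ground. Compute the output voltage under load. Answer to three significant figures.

The load sits in parallel with Rb: Rb‖R_L = (8200 × 7820) / (8200 + 7820) = 4003 Ω.
V_out = 8.84 × 4003 / (564 + 4003) = 8.84 × 4003/4567 = 7.75 V.

V_out ≈ 7.75 V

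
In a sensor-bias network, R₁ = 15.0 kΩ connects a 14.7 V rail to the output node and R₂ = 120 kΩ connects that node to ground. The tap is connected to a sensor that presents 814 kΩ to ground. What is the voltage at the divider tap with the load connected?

The load sits in parallel with R₂: R₂‖R_L = (120 × 814) / (120 + 814) = 104.6 kΩ.
V_out = 14.7 × 104.6 / (15.0 + 104.6) = 14.7 × 104.6/119.6 = 12.9 V.
(Unloaded it would have been 13.1 V.)

V_out ≈ 12.9 V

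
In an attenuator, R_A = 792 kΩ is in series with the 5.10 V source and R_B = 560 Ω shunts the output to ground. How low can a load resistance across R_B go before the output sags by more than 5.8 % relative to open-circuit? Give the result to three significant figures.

R_L(min) ≈ 9.09 kΩ

Output resistance R_th = R_A‖R_B = (792000 × 560)/792600 = 559.6 Ω.
The fractional drop is R_th/(R_th + R_L); requiring this ≤ 0.0580 gives R_L ≥ R_th(1/0.0580 − 1) = 559.6 × 16.24 = 9.09 kΩ.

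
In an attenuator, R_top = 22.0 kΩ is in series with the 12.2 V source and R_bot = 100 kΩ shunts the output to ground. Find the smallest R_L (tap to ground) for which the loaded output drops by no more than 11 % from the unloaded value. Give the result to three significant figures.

R_L(min) ≈ 146 kΩ

Output resistance R_th = R_top‖R_bot = (22.0 × 100)/122.0 = 18.03 kΩ.
The fractional drop is R_th/(R_th + R_L); requiring this ≤ 0.110 gives R_L ≥ R_th(1/0.110 − 1) = 18.03 × 8.091 = 146 kΩ.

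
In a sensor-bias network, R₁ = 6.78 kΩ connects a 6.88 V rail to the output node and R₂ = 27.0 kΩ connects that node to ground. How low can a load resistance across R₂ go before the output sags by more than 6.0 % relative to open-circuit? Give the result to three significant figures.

Output resistance R_th = R₁‖R₂ = (6.78 × 27.0)/33.78 = 5.419 kΩ.
The fractional drop is R_th/(R_th + R_L); requiring this ≤ 0.0600 gives R_L ≥ R_th(1/0.0600 − 1) = 5.419 × 15.67 = 84.9 kΩ.

R_L(min) ≈ 84.9 kΩ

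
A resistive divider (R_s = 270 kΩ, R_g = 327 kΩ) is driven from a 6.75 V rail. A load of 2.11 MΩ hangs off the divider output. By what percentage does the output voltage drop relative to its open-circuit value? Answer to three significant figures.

The divider's output (Thévenin) resistance is R_s‖R_g = 147.9 kΩ.
Fractional drop under load = R_th/(R_th + R_L) = 147.9 / (147.9 + 2110) = 0.06550.
So the output falls by 6.55 %.

6.55 %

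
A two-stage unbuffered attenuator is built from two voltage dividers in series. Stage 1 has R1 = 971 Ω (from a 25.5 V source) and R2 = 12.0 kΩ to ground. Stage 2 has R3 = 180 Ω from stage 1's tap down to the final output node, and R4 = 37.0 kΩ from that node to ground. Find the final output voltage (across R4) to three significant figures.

Stage 2 presents R3+R4 = 37180 Ω as a load on stage 1's tap.
Stage 1's lower leg becomes R2‖(R3+R4) = 9072 Ω, so V_mid = 25.5 × 9072/10040 = 23.03 V.
Stage 2 is itself unloaded: V_out = V_mid × R4/(R3+R4) = 23.03 × 37000/37180 = 22.9 V.

V_out ≈ 22.9 V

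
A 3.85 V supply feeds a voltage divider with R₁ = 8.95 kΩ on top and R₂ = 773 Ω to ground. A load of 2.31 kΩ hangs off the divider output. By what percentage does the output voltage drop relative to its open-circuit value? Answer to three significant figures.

23.5 %

Unloaded V = 3.85 × 773/9723 = 0.3061 V.
Loaded: R₂‖R_L = 579.2 Ω, giving V = 3.85 × 579.2/9529 = 0.2340 V.
Drop = (0.3061 − 0.2340) / 0.3061 = 23.5 %.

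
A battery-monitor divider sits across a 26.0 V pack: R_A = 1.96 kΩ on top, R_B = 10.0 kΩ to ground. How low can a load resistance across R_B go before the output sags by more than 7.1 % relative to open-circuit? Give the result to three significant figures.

R_L(min) ≈ 21.4 kΩ

Output resistance R_th = R_A‖R_B = (1.96 × 10.0)/11.96 = 1.639 kΩ.
The fractional drop is R_th/(R_th + R_L); requiring this ≤ 0.0710 gives R_L ≥ R_th(1/0.0710 − 1) = 1.639 × 13.08 = 21.4 kΩ.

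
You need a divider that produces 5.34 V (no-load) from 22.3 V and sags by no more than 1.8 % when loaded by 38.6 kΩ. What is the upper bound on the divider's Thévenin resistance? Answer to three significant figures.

R_th ≤ 708 Ω

Loading drop = R_th/(R_th + R_L) ≤ 0.0180, so R_th ≤ R_L · ε/(1−ε) = 38.6 kΩ × 0.0180/0.9820 = 708 Ω.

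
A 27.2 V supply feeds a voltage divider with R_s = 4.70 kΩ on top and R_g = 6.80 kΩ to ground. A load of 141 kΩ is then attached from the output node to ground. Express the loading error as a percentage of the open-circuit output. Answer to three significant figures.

1.93 %

The divider's output (Thévenin) resistance is R_s‖R_g = 2.779 kΩ.
Fractional drop under load = R_th/(R_th + R_L) = 2.779 / (2.779 + 141) = 0.01933.
So the output falls by 1.93 %.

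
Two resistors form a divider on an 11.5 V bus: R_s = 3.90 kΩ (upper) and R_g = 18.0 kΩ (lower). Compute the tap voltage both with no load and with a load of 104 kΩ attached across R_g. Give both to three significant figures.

Open-circuit: V = 11.5 × 18.0/(3.90 + 18.0) = 9.45 V.
With the load, R_g becomes R_g‖R_L = 15.34 kΩ, so V = 11.5 × 15.34/19.24 = 9.17 V.

Unloaded: 9.45 V; loaded: 9.17 V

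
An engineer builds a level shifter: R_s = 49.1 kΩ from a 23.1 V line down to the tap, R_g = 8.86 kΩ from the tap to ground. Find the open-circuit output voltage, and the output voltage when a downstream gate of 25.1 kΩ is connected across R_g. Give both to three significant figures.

Open-circuit: V = 23.1 × 8.86/(49.1 + 8.86) = 3.53 V.
With the load, R_g becomes R_g‖R_L = 6.548 kΩ, so V = 23.1 × 6.548/55.65 = 2.72 V.

Unloaded: 3.53 V; loaded: 2.72 V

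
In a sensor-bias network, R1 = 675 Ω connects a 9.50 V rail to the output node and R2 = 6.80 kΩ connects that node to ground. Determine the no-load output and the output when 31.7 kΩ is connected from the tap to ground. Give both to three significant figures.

Open-circuit: V = 9.50 × 6800/(675 + 6800) = 8.64 V.
With the load, R2 becomes R2‖R_L = 5599 Ω, so V = 9.50 × 5599/6274 = 8.48 V.

Unloaded: 8.64 V; loaded: 8.48 V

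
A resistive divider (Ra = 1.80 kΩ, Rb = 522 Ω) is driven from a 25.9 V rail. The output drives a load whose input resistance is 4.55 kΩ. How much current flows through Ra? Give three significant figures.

Rb‖R_L = 468.3 Ω, so the source sees Ra + Rb‖R_L = 2268 Ω.
I = 25.9 V / 2268 Ω = 11.4 mA.

I ≈ 11.4 mA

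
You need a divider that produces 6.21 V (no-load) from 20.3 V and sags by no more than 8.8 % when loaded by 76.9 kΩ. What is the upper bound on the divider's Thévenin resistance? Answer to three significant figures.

Loading drop = R_th/(R_th + R_L) ≤ 0.0880, so R_th ≤ R_L · ε/(1−ε) = 76.9 kΩ × 0.0880/0.9120 = 7.42 kΩ.

R_th ≤ 7.42 kΩ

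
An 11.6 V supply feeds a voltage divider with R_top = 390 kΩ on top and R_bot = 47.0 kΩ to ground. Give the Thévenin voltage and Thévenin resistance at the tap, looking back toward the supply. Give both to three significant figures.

V_th is the open-circuit tap voltage: 11.6 × 47.0/(390 + 47.0) = 1.25 V.
With the supply zeroed, R_top and R_bot appear in parallel from the tap: R_th = R_top‖R_bot = (390 × 47.0)/437.0 = 41.9 kΩ.

V_th = 1.25 V, R_th = 41.9 kΩ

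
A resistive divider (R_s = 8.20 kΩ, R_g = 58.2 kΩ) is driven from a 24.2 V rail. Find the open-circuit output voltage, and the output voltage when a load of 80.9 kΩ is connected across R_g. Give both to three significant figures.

Unloaded: 21.2 V; loaded: 19.5 V

Open-circuit: V = 24.2 × 58.2/(8.20 + 58.2) = 21.2 V.
With the load, R_g becomes R_g‖R_L = 33.85 kΩ, so V = 24.2 × 33.85/42.05 = 19.5 V.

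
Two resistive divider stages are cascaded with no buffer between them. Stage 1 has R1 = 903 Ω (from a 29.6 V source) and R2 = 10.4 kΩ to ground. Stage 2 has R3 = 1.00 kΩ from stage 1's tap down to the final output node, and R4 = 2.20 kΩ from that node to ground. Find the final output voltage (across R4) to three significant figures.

V_out ≈ 14.9 V

Stage 2 presents R3+R4 = 3200 Ω as a load on stage 1's tap.
Stage 1's lower leg becomes R2‖(R3+R4) = 2447 Ω, so V_mid = 29.6 × 2447/3350 = 21.62 V.
Stage 2 is itself unloaded: V_out = V_mid × R4/(R3+R4) = 21.62 × 2200/3200 = 14.9 V.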